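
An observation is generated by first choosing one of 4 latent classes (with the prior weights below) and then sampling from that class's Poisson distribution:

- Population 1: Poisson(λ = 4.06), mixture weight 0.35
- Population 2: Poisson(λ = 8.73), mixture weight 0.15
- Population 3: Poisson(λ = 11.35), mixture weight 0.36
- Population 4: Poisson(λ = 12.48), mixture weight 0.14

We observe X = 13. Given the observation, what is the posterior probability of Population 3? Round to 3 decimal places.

0.616

Apply Bayes' rule: the posterior for each component is proportional to its prior times its likelihood at x.
Poisson probabilities:
  L_1 = 0.000225591
  L_2 = 0.0444134
  L_3 = 0.0980446
  L_4 = 0.108771
Prior × likelihood for each component:
  π_1·L_1 = 0.35 × 0.000225591 = 7.8957e-05
  π_2·L_2 = 0.15 × 0.0444134 = 0.00666201
  π_3·L_3 = 0.36 × 0.0980446 = 0.035296
  π_4·L_4 = 0.14 × 0.108771 = 0.015228
Normaliser: 7.8957e-05 + 0.00666201 + 0.035296 + 0.015228 = 0.057265
P(Population 3 | data) = 0.035296 / 0.057265 ≈ 0.616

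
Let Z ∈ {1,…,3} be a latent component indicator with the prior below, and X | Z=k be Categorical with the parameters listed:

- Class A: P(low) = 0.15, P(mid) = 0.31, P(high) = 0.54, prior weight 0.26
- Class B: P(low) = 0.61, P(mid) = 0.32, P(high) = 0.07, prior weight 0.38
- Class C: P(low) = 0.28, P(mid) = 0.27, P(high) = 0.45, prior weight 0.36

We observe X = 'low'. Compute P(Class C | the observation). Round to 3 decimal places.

0.271

P(component k | x) = w_k·f_k(x) / marginal(x), where marginal(x) = Σ_j w_j·f_j(x).
Categorical probabilities:
  f_A = 0.15
  f_B = 0.61
  f_C = 0.28
Prior × likelihood for each component:
  w_A·f_A = 0.26 × 0.15 = 0.039
  w_B·f_B = 0.38 × 0.61 = 0.2318
  w_C·f_C = 0.36 × 0.28 = 0.1008
Normaliser: 0.039 + 0.2318 + 0.1008 = 0.3716
So the posterior for Class C is 0.1008 / 0.3716 ≈ 0.271.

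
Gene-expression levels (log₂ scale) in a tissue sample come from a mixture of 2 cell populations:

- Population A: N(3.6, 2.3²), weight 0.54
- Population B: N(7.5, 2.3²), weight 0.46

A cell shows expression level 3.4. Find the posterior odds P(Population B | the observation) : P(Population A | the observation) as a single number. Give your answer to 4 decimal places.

0.1746

Posterior odds = (P(Z=i) f_i(x)) / (P(Z=j) f_j(x)); the normalising sum cancels.
Normal densities:
  p_A = (1/(2.3·√(2π)))·exp(−(3.4−3.6)²/(2·2.3²)) = 0.173453·exp(-0.00378) = 0.172799
  p_B = (1/(2.3·√(2π)))·exp(−(3.4−7.5)²/(2·2.3²)) = 0.173453·exp(-1.58885) = 0.0354124
Odds = (0.46/0.54) × (0.0354124/0.172799) = 0.851852 × 0.204934 ≈ 0.1746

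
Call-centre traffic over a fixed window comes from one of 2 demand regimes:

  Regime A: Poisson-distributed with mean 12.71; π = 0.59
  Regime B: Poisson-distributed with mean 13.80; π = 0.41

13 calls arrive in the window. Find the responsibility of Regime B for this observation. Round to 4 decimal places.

0.4051

The responsibility of component k is w_k f_k(x) divided by Σ_j w_j f_j(x).
Component likelihoods at x = 13 calls:
  L_A = e^(−12.71)·12.71^13/13! = 0.109579
  L_B = e^(−13.80)·13.80^13/13! = 0.10737
Prior × likelihood for each component:
  w_A·L_A = 0.59 × 0.109579 = 0.0646519
  w_B·L_B = 0.41 × 0.10737 = 0.0440218
Sum: 0.0646519 + 0.0440218 = 0.108674
P(Regime B | the observation) ≈ 0.4051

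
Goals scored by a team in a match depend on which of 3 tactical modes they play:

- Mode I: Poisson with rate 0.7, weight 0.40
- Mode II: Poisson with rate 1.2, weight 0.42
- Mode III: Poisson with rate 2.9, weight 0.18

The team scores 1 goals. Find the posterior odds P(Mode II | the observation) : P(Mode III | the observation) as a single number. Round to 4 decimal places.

The posterior odds equal the prior odds times the likelihood ratio: (π_i/π_j)·(f_i(x)/f_j(x)).
Component likelihoods at x = 1 goals:
  L_I = e^(−0.7)·0.7^1/1! = 0.34761
  L_II = e^(−1.2)·1.2^1/1! = 0.361433
  L_III = e^(−2.9)·2.9^1/1! = 0.159567
Odds = (0.42/0.18) × (0.361433/0.159567) = 2.33333 × 2.26508 ≈ 5.2852

5.2852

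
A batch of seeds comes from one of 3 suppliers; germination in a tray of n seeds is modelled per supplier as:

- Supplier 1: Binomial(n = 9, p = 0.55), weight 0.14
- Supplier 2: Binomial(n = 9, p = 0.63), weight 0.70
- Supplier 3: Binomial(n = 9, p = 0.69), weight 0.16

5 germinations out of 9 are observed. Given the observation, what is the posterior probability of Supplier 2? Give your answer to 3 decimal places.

By Bayes' theorem, P(k | x) = π_k f_k(x) / Σ_j π_j f_j(x).
Evaluate each component's likelihood at the observed value:
  L_1 = 0.260036
  L_2 = 0.234358
  L_3 = 0.181996
Weight by the priors:
  π_1·L_1 = 0.14 × 0.260036 = 0.0364051
  π_2·L_2 = 0.70 × 0.234358 = 0.164051
  π_3·L_3 = 0.16 × 0.181996 = 0.0291194
Evidence: 0.0364051 + 0.164051 + 0.0291194 = 0.229575
P(Supplier 2 | data) = 0.164051 / 0.229575 ≈ 0.715

0.715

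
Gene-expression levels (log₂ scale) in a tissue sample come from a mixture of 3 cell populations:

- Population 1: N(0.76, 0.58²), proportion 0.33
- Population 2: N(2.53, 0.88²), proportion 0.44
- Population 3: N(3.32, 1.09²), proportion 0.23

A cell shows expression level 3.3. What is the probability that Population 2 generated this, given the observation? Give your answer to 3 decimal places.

0.618

By Bayes' theorem, P(k | x) = P(Z=k) f_k(x) / Σ_j P(Z=j) f_j(x).
Component likelihoods at x = 3.3:
  p_1 = 4.70928e-05
  p_2 = 0.309153
  p_3 = 0.36594
Unnormalised posteriors:
  P(Z=1)·p_1 = 0.33 × 4.70928e-05 = 1.55406e-05
  P(Z=2)·p_2 = 0.44 × 0.309153 = 0.136027
  P(Z=3)·p_3 = 0.23 × 0.36594 = 0.0841663
Sum: 1.55406e-05 + 0.136027 + 0.0841663 = 0.220209
So the posterior for Population 2 is 0.136027 / 0.220209 ≈ 0.618.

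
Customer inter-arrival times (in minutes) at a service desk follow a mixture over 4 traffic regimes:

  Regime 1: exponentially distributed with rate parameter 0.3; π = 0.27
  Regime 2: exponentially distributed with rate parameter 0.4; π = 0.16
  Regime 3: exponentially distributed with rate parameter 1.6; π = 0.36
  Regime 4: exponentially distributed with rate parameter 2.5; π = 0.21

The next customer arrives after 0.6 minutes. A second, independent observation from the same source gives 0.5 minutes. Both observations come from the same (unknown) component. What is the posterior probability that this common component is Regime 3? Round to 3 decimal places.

P(component k | x) = π_k·f_k(x) / marginal(x), where marginal(x) = Σ_j π_j·f_j(x).
Since both observations come from the same component, the likelihood for component k is f_k(x₁)·f_k(x₂).
  L_1 = [0.250581] × [0.258212] = 0.0647031
  L_2 = [0.314651] × [0.327492] = 0.103046
  L_3 = [0.612629] × [0.718926] = 0.440435
  L_4 = [0.557825] × [0.716262] = 0.399549
Prior × likelihood for each component:
  π_1·L_1 = 0.27 × 0.0647031 = 0.0174698
  π_2·L_2 = 0.16 × 0.103046 = 0.0164873
  π_3·L_3 = 0.36 × 0.440435 = 0.158557
  π_4·L_4 = 0.21 × 0.399549 = 0.0839053
Marginal: 0.0174698 + 0.0164873 + 0.158557 + 0.0839053 = 0.276419
So the posterior for Regime 3 is 0.158557 / 0.276419 ≈ 0.574.

0.574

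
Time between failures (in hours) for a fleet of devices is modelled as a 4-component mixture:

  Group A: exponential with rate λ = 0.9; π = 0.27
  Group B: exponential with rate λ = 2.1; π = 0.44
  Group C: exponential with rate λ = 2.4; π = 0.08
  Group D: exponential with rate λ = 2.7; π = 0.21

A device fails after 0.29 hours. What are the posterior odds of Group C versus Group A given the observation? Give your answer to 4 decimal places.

Only the two components matter; the odds are (π_i f_i(x)) / (π_j f_j(x)).
Component likelihoods at x = 0.29 hours:
  f_A = 0.9·e^(−0.9·0.29) = 0.9·e^(−0.2610) = 0.693253
  f_B = 2.1·e^(−2.1·0.29) = 2.1·e^(−0.6090) = 1.14218
  f_C = 2.4·e^(−2.4·0.29) = 2.4·e^(−0.6960) = 1.19658
  f_D = 2.7·e^(−2.7·0.29) = 2.7·e^(−0.7830) = 1.23399
0.0957265 / 0.187178 ≈ 0.5114

0.5114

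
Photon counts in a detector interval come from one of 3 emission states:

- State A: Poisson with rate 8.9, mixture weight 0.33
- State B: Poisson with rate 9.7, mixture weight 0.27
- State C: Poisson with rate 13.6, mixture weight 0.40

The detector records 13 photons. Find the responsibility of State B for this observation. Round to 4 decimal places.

P(component k | x) = w_k·f_k(x) / marginal(x), where marginal(x) = Σ_j w_j·f_j(x).
Component likelihoods at x = 13 photons:
  L_A = e^(−8.9)·8.9^13/13! = 0.048147
  L_B = e^(−9.7)·9.7^13/13! = 0.0662363
  L_C = e^(−13.6)·13.6^13/13! = 0.108473
Prior × likelihood for each component:
  w_A·L_A = 0.33 × 0.048147 = 0.0158885
  w_B·L_B = 0.27 × 0.0662363 = 0.0178838
  w_C·L_C = 0.40 × 0.108473 = 0.0433891
Normaliser: 0.0158885 + 0.0178838 + 0.0433891 = 0.0771614
P(State B | data) = 0.0178838 / 0.0771614 ≈ 0.2318

0.2318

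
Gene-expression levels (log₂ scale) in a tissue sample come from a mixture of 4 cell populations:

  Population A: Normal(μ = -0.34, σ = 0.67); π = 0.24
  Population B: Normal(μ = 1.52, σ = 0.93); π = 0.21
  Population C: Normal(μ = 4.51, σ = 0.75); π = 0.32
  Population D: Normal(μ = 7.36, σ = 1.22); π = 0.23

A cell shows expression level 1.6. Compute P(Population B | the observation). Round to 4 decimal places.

Apply Bayes' rule: the posterior for each component is proportional to its prior times its likelihood at x.
Component likelihoods at x = 1.6:
  f_A = 0.0090004
  f_B = 0.427386
  f_C = 0.000286304
  f_D = 4.72246e-06
Multiply by the mixture weights:
  w_A·f_A = 0.24 × 0.0090004 = 0.0021601
  w_B·f_B = 0.21 × 0.427386 = 0.0897511
  w_C·f_C = 0.32 × 0.000286304 = 9.16173e-05
  w_D·f_D = 0.23 × 4.72246e-06 = 1.08617e-06
Sum: 0.0021601 + 0.0897511 + 9.16173e-05 + 1.08617e-06 = 0.0920039
Responsibility of Population B: 0.0897511 / 0.0920039 ≈ 0.9755

0.9755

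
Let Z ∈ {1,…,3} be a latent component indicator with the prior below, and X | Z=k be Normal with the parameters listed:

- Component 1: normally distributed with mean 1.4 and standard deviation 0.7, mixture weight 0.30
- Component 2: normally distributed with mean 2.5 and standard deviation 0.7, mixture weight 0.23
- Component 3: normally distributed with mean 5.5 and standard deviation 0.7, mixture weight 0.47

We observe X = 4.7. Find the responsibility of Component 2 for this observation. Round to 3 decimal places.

P(component k | x) = P(Z=k)·f_k(x) / marginal(x), where marginal(x) = Σ_j P(Z=j)·f_j(x).
Evaluate each component's likelihood at the observed value:
  p_1 = 8.50796e-06
  p_2 = 0.00408253
  p_3 = 0.296614
Multiply by the mixture weights:
  P(Z=1)·p_1 = 0.30 × 8.50796e-06 = 2.55239e-06
  P(Z=2)·p_2 = 0.23 × 0.00408253 = 0.000938981
  P(Z=3)·p_3 = 0.47 × 0.296614 = 0.139408
Denominator: 2.55239e-06 + 0.000938981 + 0.139408 = 0.14035
Responsibility of Component 2: 0.000938981 / 0.14035 ≈ 0.007

0.007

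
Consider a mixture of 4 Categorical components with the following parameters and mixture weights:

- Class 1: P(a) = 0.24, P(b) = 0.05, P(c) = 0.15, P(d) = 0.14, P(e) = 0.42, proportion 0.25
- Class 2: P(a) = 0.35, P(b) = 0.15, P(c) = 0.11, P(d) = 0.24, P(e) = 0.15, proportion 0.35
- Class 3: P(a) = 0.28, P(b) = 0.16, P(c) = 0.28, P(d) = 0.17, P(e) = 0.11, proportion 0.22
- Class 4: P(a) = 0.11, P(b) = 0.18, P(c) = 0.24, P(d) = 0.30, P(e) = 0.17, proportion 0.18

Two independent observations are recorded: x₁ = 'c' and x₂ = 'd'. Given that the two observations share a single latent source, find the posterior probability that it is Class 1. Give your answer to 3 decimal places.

P(component k | x) = w_k·f_k(x) / marginal(x), where marginal(x) = Σ_j w_j·f_j(x).
Since both observations come from the same component, the likelihood for component k is f_k(x₁)·f_k(x₂).
  p_1 = [0.15] × [0.14] = 0.021
  p_2 = [0.11] × [0.24] = 0.0264
  p_3 = [0.28] × [0.17] = 0.0476
  p_4 = [0.24] × [0.3] = 0.072
Prior × likelihood for each component:
  w_1·p_1 = 0.25 × 0.021 = 0.00525
  w_2·p_2 = 0.35 × 0.0264 = 0.00924
  w_3·p_3 = 0.22 × 0.0476 = 0.010472
  w_4·p_4 = 0.18 × 0.072 = 0.01296
Denominator: 0.00525 + 0.00924 + 0.010472 + 0.01296 = 0.037922
So the posterior for Class 1 is 0.00525 / 0.037922 ≈ 0.138.

0.138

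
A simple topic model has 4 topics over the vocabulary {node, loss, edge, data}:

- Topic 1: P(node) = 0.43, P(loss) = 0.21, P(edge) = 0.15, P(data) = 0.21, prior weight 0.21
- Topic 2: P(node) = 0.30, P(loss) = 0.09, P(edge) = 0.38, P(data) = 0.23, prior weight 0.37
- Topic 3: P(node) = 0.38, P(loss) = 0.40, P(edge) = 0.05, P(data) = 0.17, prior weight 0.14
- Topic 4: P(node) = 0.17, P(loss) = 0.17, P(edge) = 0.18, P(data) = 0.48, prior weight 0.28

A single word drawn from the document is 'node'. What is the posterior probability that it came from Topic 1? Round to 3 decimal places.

The responsibility of component k is π_k f_k(x) divided by Σ_j π_j f_j(x).
Categorical probabilities:
  f_1 = 0.43
  f_2 = 0.3
  f_3 = 0.38
  f_4 = 0.17
Multiply by the mixture weights:
  π_1·f_1 = 0.21 × 0.43 = 0.0903
  π_2·f_2 = 0.37 × 0.3 = 0.111
  π_3·f_3 = 0.14 × 0.38 = 0.0532
  π_4·f_4 = 0.28 × 0.17 = 0.0476
Denominator: 0.0903 + 0.111 + 0.0532 + 0.0476 = 0.3021
P(Topic 1 | x) = 0.0903 / 0.3021 ≈ 0.299

0.299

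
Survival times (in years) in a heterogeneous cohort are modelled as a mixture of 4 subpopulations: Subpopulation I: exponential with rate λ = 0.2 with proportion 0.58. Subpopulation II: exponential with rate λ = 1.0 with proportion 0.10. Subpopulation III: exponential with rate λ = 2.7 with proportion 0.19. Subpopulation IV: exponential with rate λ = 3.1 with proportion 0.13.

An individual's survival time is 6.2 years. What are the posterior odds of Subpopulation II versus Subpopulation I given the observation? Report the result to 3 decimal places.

0.006

Since P(k|x) ∝ w_k f_k(x), the posterior odds are w_i f_i(x) / (w_j f_j(x)).
Exponential densities:
  p_I = 0.2·e^(−0.2·6.2) = 0.2·e^(−1.2400) = 0.0578768
  p_II = 1.0·e^(−1.0·6.2) = 1.0·e^(−6.2000) = 0.00202943
  p_III = 2.7·e^(−2.7·6.2) = 2.7·e^(−16.7400) = 1.44969e-07
  p_IV = 3.1·e^(−3.1·6.2) = 3.1·e^(−19.2200) = 1.39387e-08
0.000202943 / 0.0335686 ≈ 0.006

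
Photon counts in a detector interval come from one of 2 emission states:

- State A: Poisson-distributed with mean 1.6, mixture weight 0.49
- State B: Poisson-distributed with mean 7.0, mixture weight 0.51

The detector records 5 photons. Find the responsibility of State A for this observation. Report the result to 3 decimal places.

0.117

Apply Bayes' rule: the posterior for each component is proportional to its prior times its likelihood at x.
Evaluate each component's likelihood at the observed value:
  f_A = e^(−1.6)·1.6^5/5! = 0.017642
  f_B = e^(−7.0)·7.0^5/5! = 0.127717
Prior × likelihood for each component:
  π_A·f_A = 0.49 × 0.017642 = 0.00864457
  π_B·f_B = 0.51 × 0.127717 = 0.0651355
Sum: 0.00864457 + 0.0651355 = 0.0737801
P(State A | data) ≈ 0.117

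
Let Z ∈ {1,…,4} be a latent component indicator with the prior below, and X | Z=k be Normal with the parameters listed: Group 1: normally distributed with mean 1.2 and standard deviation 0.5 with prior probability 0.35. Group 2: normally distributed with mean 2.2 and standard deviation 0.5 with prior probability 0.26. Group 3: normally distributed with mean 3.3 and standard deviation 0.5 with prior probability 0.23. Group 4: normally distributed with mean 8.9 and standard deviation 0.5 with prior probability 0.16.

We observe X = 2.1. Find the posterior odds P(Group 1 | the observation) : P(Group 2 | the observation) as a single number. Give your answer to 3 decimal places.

0.272

The posterior odds equal the prior odds times the likelihood ratio: (w_i/w_j)·(f_i(x)/f_j(x)).
Component likelihoods at x = 2.1:
  p_1 = (1/(0.5·√(2π)))·exp(−(2.1−1.2)²/(2·0.5²)) = 0.797885·exp(-1.62000) = 0.1579
  p_2 = (1/(0.5·√(2π)))·exp(−(2.1−2.2)²/(2·0.5²)) = 0.797885·exp(-0.02000) = 0.782085
  p_3 = (1/(0.5·√(2π)))·exp(−(2.1−3.3)²/(2·0.5²)) = 0.797885·exp(-2.88000) = 0.0447891
  p_4 = (1/(0.5·√(2π)))·exp(−(2.1−8.9)²/(2·0.5²)) = 0.797885·exp(-92.48000) = 5.47503e-41
Posterior odds = (w_1·p_1) / (w_2·p_2) = (0.35·0.1579) / (0.26·0.782085) = 0.0552651 / 0.203342 ≈ 0.272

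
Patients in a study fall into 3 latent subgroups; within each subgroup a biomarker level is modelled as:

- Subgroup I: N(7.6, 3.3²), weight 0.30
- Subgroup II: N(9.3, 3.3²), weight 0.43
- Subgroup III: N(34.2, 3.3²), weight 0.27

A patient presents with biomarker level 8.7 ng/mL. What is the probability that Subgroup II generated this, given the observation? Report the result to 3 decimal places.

The responsibility of component k is P(Z=k) f_k(x) divided by Σ_j P(Z=j) f_j(x).
Evaluate each component's likelihood at the observed value:
  p_I = (1/(3.3·√(2π)))·exp(−(8.7−7.6)²/(2·3.3²)) = 0.120892·exp(-0.05556) = 0.114359
  p_II = (1/(3.3·√(2π)))·exp(−(8.7−9.3)²/(2·3.3²)) = 0.120892·exp(-0.01653) = 0.11891
  p_III = (1/(3.3·√(2π)))·exp(−(8.7−34.2)²/(2·3.3²)) = 0.120892·exp(-29.85537) = 1.30729e-14
Prior × likelihood for each component:
  P(Z=I)·p_I = 0.30 × 0.114359 = 0.0343076
  P(Z=II)·p_II = 0.43 × 0.11891 = 0.0511312
  P(Z=III)·p_III = 0.27 × 1.30729e-14 = 3.52969e-15
Evidence: 0.0343076 + 0.0511312 + 3.52969e-15 = 0.0854388
So the posterior for Subgroup II is 0.0511312 / 0.0854388 ≈ 0.598.

0.598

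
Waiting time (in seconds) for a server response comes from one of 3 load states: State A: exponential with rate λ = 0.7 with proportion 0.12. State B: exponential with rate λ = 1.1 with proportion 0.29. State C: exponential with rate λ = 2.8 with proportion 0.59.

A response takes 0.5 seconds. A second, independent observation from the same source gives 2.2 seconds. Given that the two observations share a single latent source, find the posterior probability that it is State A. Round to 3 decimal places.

0.303

Apply Bayes' rule: the posterior for each component is proportional to its prior times its likelihood at x.
Since both observations come from the same component, the likelihood for component k is f_k(x₁)·f_k(x₂).
  p_A = [0.7·e^(−0.7·0.5) = 0.7·e^(−0.3500) = 0.493282] × [0.150067] = 0.0740252
  p_B = [1.1·e^(−1.1·0.5) = 1.1·e^(−0.5500) = 0.634645] × [0.0978138] = 0.062077
  p_C = [2.8·e^(−2.8·0.5) = 2.8·e^(−1.4000) = 0.690471] × [0.00591431] = 0.00408366
Prior × likelihood for each component:
  P(Z=A)·p_A = 0.12 × 0.0740252 = 0.00888302
  P(Z=B)·p_B = 0.29 × 0.062077 = 0.0180023
  P(Z=C)·p_C = 0.59 × 0.00408366 = 0.00240936
Normaliser: 0.00888302 + 0.0180023 + 0.00240936 = 0.0292947
P(State A | x₁, x₂) = 0.00888302 / 0.0292947 ≈ 0.303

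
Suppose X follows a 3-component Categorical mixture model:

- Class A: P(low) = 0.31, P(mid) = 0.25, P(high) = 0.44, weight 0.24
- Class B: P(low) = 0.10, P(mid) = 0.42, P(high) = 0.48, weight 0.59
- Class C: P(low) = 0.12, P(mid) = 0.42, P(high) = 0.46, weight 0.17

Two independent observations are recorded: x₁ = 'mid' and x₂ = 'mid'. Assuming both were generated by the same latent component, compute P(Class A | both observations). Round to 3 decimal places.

By Bayes' theorem, P(k | x) = π_k f_k(x) / Σ_j π_j f_j(x).
Since both observations come from the same component, the likelihood for component k is f_k(x₁)·f_k(x₂).
  f_A = [P(mid | comp) = 0.25] × [0.25] = 0.0625
  f_B = [P(mid | comp) = 0.42] × [0.42] = 0.1764
  f_C = [P(mid | comp) = 0.42] × [0.42] = 0.1764
Weight by the priors:
  π_A·f_A = 0.24 × 0.0625 = 0.015
  π_B·f_B = 0.59 × 0.1764 = 0.104076
  π_C·f_C = 0.17 × 0.1764 = 0.029988
Denominator: 0.015 + 0.104076 + 0.029988 = 0.149064
P(Class A | data) = 0.015 / 0.149064 ≈ 0.101

0.101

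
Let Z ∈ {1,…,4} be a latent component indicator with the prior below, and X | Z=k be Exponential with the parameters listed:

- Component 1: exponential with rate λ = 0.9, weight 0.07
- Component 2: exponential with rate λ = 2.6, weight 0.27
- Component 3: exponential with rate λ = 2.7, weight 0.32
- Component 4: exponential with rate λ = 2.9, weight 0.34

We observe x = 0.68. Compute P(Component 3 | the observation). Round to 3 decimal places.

Apply Bayes' rule: the posterior for each component is proportional to its prior times its likelihood at x.
Exponential densities:
  f_1 = 0.9·e^(−0.9·0.68) = 0.9·e^(−0.6120) = 0.488039
  f_2 = 2.6·e^(−2.6·0.68) = 2.6·e^(−1.7680) = 0.443752
  f_3 = 2.7·e^(−2.7·0.68) = 2.7·e^(−1.8360) = 0.430526
  f_4 = 2.9·e^(−2.9·0.68) = 2.9·e^(−1.9720) = 0.403617
Weight by the priors:
  π_1·f_1 = 0.07 × 0.488039 = 0.0341627
  π_2·f_2 = 0.27 × 0.443752 = 0.119813
  π_3·f_3 = 0.32 × 0.430526 = 0.137768
  π_4·f_4 = 0.34 × 0.403617 = 0.13723
Sum: 0.0341627 + 0.119813 + 0.137768 + 0.13723 = 0.428974
Responsibility of Component 3: 0.137768 / 0.428974 ≈ 0.321

0.321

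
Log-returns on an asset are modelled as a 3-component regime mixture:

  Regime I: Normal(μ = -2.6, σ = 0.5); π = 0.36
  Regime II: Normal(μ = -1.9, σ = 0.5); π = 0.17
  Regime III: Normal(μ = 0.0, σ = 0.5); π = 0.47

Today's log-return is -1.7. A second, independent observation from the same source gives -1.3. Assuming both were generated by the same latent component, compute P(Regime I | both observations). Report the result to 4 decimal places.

By Bayes' theorem, P(k | x) = π_k f_k(x) / Σ_j π_j f_j(x).
Since both observations come from the same component, the likelihood for component k is f_k(x₁)·f_k(x₂).
  p_I = [(1/(0.5·√(2π)))·exp(−(-1.7−-2.6)²/(2·0.5²)) = 0.797885·exp(-1.62000) = 0.1579] × [0.0271659] = 0.00428951
  p_II = [(1/(0.5·√(2π)))·exp(−(-1.7−-1.9)²/(2·0.5²)) = 0.797885·exp(-0.08000) = 0.73654] × [0.388372] = 0.286052
  p_III = [(1/(0.5·√(2π)))·exp(−(-1.7−0.0)²/(2·0.5²)) = 0.797885·exp(-5.78000) = 0.00246444] × [0.0271659] = 6.69488e-05
Weight by the priors:
  π_I·p_I = 0.36 × 0.00428951 = 0.00154422
  π_II·p_II = 0.17 × 0.286052 = 0.0486288
  π_III·p_III = 0.47 × 6.69488e-05 = 3.14659e-05
Denominator: 0.00154422 + 0.0486288 + 3.14659e-05 = 0.0502045
So the posterior for Regime I is 0.00154422 / 0.0502045 ≈ 0.0308.

0.0308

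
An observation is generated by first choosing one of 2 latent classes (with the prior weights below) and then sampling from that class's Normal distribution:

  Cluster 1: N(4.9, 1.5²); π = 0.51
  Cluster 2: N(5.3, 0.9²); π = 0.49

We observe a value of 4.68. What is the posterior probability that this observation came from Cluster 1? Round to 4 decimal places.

0.4392

Posterior ∝ prior × likelihood, so P(k | x) ∝ π_k f_k(x); normalise over all components.
Normal densities:
  L_1 = (1/(1.5·√(2π)))·exp(−(4.68−4.9)²/(2·1.5²)) = 0.265962·exp(-0.01076) = 0.263116
  L_2 = (1/(0.9·√(2π)))·exp(−(4.68−5.3)²/(2·0.9²)) = 0.443269·exp(-0.23728) = 0.349636
Multiply by the mixture weights:
  π_1·L_1 = 0.51 × 0.263116 = 0.134189
  π_2·L_2 = 0.49 × 0.349636 = 0.171322
Denominator: 0.134189 + 0.171322 = 0.305511
So the posterior for Cluster 1 is 0.134189 / 0.305511 ≈ 0.4392.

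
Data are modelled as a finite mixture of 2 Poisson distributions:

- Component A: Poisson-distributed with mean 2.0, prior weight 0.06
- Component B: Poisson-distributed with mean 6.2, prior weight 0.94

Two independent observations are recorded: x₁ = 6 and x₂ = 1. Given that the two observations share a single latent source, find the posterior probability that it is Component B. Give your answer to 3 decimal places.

By Bayes' theorem, P(k | x) = w_k f_k(x) / Σ_j w_j f_j(x).
Since both observations come from the same component, the likelihood for component k is f_k(x₁)·f_k(x₂).
  f_A = [0.0120298] × [0.270671] = 0.00325611
  f_B = [0.1601] × [0.0125825] = 0.00201446
Unnormalised posteriors:
  w_A·f_A = 0.06 × 0.00325611 = 0.000195367
  w_B·f_B = 0.94 × 0.00201446 = 0.00189359
Marginal: 0.000195367 + 0.00189359 = 0.00208896
So the posterior for Component B is 0.00189359 / 0.00208896 ≈ 0.906.

0.906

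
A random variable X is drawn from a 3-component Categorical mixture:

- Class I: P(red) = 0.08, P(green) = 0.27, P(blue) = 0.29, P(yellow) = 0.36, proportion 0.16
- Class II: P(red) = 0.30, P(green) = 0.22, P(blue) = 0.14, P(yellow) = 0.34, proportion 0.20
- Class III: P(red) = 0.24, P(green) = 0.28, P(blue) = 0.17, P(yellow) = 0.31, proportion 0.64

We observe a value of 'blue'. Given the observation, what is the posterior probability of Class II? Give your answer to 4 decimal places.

0.1528

P(component k | x) = π_k·f_k(x) / marginal(x), where marginal(x) = Σ_j π_j·f_j(x).
Categorical probabilities:
  L_I = P(blue | comp) = 0.29
  L_II = P(blue | comp) = 0.14
  L_III = P(blue | comp) = 0.17
Weight by the priors:
  π_I·L_I = 0.16 × 0.29 = 0.0464
  π_II·L_II = 0.20 × 0.14 = 0.028
  π_III·L_III = 0.64 × 0.17 = 0.1088
Denominator: 0.0464 + 0.028 + 0.1088 = 0.1832
P(Class II | the observation) ≈ 0.1528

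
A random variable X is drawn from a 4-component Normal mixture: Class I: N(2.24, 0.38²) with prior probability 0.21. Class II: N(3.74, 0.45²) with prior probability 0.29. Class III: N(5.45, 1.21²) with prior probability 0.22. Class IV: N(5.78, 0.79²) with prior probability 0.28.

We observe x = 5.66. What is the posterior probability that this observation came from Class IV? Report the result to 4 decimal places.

0.6616

Posterior ∝ prior × likelihood, so P(k | x) ∝ w_k f_k(x); normalise over all components.
Component likelihoods at x = 5.66:
  f_I = (1/(0.38·√(2π)))·exp(−(5.66−2.24)²/(2·0.38²)) = 1.049848·exp(-40.50000) = 2.7052e-18
  f_II = (1/(0.45·√(2π)))·exp(−(5.66−3.74)²/(2·0.45²)) = 0.886538·exp(-9.10222) = 9.87763e-05
  f_III = (1/(1.21·√(2π)))·exp(−(5.66−5.45)²/(2·1.21²)) = 0.329704·exp(-0.01506) = 0.324776
  f_IV = (1/(0.79·√(2π)))·exp(−(5.66−5.78)²/(2·0.79²)) = 0.504990·exp(-0.01154) = 0.499198
Weight by the priors:
  w_I·f_I = 0.21 × 2.7052e-18 = 5.68093e-19
  w_II·f_II = 0.29 × 9.87763e-05 = 2.86451e-05
  w_III·f_III = 0.22 × 0.324776 = 0.0714507
  w_IV·f_IV = 0.28 × 0.499198 = 0.139775
Evidence: 5.68093e-19 + 2.86451e-05 + 0.0714507 + 0.139775 = 0.211255
P(Class IV | the observation) = 0.139775 / 0.211255 ≈ 0.6616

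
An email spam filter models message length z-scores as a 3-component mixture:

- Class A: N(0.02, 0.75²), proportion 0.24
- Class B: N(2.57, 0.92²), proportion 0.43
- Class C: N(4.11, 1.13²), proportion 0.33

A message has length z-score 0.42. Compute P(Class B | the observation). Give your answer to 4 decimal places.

The responsibility of component k is w_k f_k(x) divided by Σ_j w_j f_j(x).
Component likelihoods at x = 0.42:
  f_A = (1/(0.75·√(2π)))·exp(−(0.42−0.02)²/(2·0.75²)) = 0.531923·exp(-0.14222) = 0.461405
  f_B = (1/(0.92·√(2π)))·exp(−(0.42−2.57)²/(2·0.92²)) = 0.433633·exp(-2.73068) = 0.0282619
  f_C = (1/(1.13·√(2π)))·exp(−(0.42−4.11)²/(2·1.13²)) = 0.353046·exp(-5.33170) = 0.00170727
Weight by the priors:
  w_A·f_A = 0.24 × 0.461405 = 0.110737
  w_B·f_B = 0.43 × 0.0282619 = 0.0121526
  w_C·f_C = 0.33 × 0.00170727 = 0.0005634
Normaliser: 0.110737 + 0.0121526 + 0.0005634 = 0.123453
P(Class B | 0.42) = 0.0121526 / 0.123453 ≈ 0.0984

0.0984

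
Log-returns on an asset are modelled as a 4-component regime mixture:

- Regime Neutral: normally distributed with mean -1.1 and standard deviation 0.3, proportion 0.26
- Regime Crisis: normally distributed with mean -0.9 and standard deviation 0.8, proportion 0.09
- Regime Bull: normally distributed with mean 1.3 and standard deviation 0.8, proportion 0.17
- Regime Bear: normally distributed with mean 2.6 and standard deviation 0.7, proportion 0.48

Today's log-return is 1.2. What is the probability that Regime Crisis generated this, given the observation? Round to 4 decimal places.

Apply Bayes' rule: the posterior for each component is proportional to its prior times its likelihood at x.
Component likelihoods at x = 1.2:
  p_Neutral = 2.29275e-13
  p_Crisis = 0.0159052
  p_Bull = 0.494797
  p_Bear = 0.07713
Multiply by the mixture weights:
  P(Z=Neutral)·p_Neutral = 0.26 × 2.29275e-13 = 5.96115e-14
  P(Z=Crisis)·p_Crisis = 0.09 × 0.0159052 = 0.00143147
  P(Z=Bull)·p_Bull = 0.17 × 0.494797 = 0.0841155
  P(Z=Bear)·p_Bear = 0.48 × 0.07713 = 0.0370224
Marginal: 5.96115e-14 + 0.00143147 + 0.0841155 + 0.0370224 = 0.122569
P(Regime Crisis | x) = 0.00143147 / 0.122569 ≈ 0.0117

0.0117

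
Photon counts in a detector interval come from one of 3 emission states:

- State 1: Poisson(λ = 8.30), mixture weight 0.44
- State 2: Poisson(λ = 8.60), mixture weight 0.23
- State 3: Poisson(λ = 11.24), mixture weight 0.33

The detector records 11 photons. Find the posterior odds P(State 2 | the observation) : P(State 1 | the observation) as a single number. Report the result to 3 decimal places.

0.572

Only the two components matter; the odds are (π_i f_i(x)) / (π_j f_j(x)).
Poisson probabilities:
  L_1 = e^(−8.30)·8.30^11/11! = 0.0801787
  L_2 = e^(−8.60)·8.60^11/11! = 0.0877798
  L_3 = e^(−11.24)·11.24^11/11! = 0.11907
0.0201894 / 0.0352786 ≈ 0.572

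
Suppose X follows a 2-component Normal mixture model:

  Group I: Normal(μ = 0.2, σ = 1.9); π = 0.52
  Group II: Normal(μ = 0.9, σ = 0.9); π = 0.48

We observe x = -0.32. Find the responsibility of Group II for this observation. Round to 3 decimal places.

0.447

P(component k | x) = π_k·f_k(x) / marginal(x), where marginal(x) = Σ_j π_j·f_j(x).
Evaluate each component's likelihood at the observed value:
  p_I = 0.202251
  p_II = 0.176869
Unnormalised posteriors:
  π_I·p_I = 0.52 × 0.202251 = 0.105171
  π_II·p_II = 0.48 × 0.176869 = 0.0848973
Sum: 0.105171 + 0.0848973 = 0.190068
P(Group II | data) ≈ 0.447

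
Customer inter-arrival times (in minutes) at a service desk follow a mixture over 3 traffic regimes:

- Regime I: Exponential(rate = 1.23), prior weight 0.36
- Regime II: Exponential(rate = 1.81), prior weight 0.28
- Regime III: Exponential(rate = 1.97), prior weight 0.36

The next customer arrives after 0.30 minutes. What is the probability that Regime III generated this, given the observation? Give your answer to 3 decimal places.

0.395

By Bayes' theorem, P(k | x) = π_k f_k(x) / Σ_j π_j f_j(x).
Exponential densities:
  p_I = 1.23·e^(−1.23·0.30) = 1.23·e^(−0.3690) = 0.850453
  p_II = 1.81·e^(−1.81·0.30) = 1.81·e^(−0.5430) = 1.05161
  p_III = 1.97·e^(−1.97·0.30) = 1.97·e^(−0.5910) = 1.09093
Prior × likelihood for each component:
  π_I·p_I = 0.36 × 0.850453 = 0.306163
  π_II·p_II = 0.28 × 1.05161 = 0.294452
  π_III·p_III = 0.36 × 1.09093 = 0.392736
Sum: 0.306163 + 0.294452 + 0.392736 = 0.993351
P(Regime III | x) ≈ 0.395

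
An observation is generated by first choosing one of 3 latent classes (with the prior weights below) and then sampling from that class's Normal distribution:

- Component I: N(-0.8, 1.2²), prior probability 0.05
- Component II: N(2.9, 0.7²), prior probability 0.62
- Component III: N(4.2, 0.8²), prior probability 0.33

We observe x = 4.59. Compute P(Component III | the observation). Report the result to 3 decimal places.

By Bayes' theorem, P(k | x) = w_k f_k(x) / Σ_j w_j f_j(x).
Component likelihoods at x = 4.59:
  L_I = 1.38283e-05
  L_II = 0.0309107
  L_III = 0.442806
Weight by the priors:
  w_I·L_I = 0.05 × 1.38283e-05 = 6.91414e-07
  w_II·L_II = 0.62 × 0.0309107 = 0.0191647
  w_III·L_III = 0.33 × 0.442806 = 0.146126
Evidence: 6.91414e-07 + 0.0191647 + 0.146126 = 0.165291
So the posterior for Component III is 0.146126 / 0.165291 ≈ 0.884.

0.884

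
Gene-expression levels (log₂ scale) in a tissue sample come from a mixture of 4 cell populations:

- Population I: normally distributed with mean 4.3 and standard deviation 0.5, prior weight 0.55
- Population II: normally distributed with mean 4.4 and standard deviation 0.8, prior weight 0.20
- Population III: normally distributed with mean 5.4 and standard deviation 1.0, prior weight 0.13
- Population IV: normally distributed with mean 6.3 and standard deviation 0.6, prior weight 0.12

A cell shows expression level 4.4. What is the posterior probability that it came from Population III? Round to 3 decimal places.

0.056

The responsibility of component k is π_k f_k(x) divided by Σ_j π_j f_j(x).
Normal densities:
  L_I = 0.782085
  L_II = 0.498678
  L_III = 0.241971
  L_IV = 0.00441829
Prior × likelihood for each component:
  π_I·L_I = 0.55 × 0.782085 = 0.430147
  π_II·L_II = 0.20 × 0.498678 = 0.0997356
  π_III·L_III = 0.13 × 0.241971 = 0.0314562
  π_IV·L_IV = 0.12 × 0.00441829 = 0.000530195
Marginal: 0.430147 + 0.0997356 + 0.0314562 + 0.000530195 = 0.561869
P(Population III | 4.4) ≈ 0.056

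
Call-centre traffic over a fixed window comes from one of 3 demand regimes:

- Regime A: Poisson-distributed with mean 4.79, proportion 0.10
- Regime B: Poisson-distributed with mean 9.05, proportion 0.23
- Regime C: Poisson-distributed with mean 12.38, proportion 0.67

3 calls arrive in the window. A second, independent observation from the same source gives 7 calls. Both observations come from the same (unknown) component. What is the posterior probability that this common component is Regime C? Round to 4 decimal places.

The responsibility of component k is P(Z=k) f_k(x) divided by Σ_j P(Z=j) f_j(x).
Since both observations come from the same component, the likelihood for component k is f_k(x₁)·f_k(x₂).
  L_A = [e^(−4.79)·4.79^3/3! = 0.15226] × [0.0954218] = 0.0145289
  L_B = [e^(−9.05)·9.05^3/3! = 0.0145021] × [0.11581] = 0.00167948
  L_C = [e^(−12.38)·12.38^3/3! = 0.00132876] × [0.0371577] = 4.93734e-05
Prior × likelihood for each component:
  P(Z=A)·L_A = 0.10 × 0.0145289 = 0.00145289
  P(Z=B)·L_B = 0.23 × 0.00167948 = 0.00038628
  P(Z=C)·L_C = 0.67 × 4.93734e-05 = 3.30802e-05
Evidence: 0.00145289 + 0.00038628 + 3.30802e-05 = 0.00187225
So the posterior for Regime C is 3.30802e-05 / 0.00187225 ≈ 0.0177.

0.0177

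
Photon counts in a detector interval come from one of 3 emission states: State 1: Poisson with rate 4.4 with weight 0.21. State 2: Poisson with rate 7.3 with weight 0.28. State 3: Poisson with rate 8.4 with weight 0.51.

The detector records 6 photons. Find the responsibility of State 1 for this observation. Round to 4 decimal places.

0.2135

The responsibility of component k is π_k f_k(x) divided by Σ_j π_j f_j(x).
Component likelihoods at x = 6 photons:
  p_1 = e^(−4.4)·4.4^6/6! = 0.123734
  p_2 = e^(−7.3)·7.3^6/6! = 0.141989
  p_3 = e^(−8.4)·8.4^6/6! = 0.109716
Weight by the priors:
  π_1·p_1 = 0.21 × 0.123734 = 0.0259841
  π_2·p_2 = 0.28 × 0.141989 = 0.0397569
  π_3·p_3 = 0.51 × 0.109716 = 0.0559551
Sum: 0.0259841 + 0.0397569 + 0.0559551 = 0.121696
Responsibility of State 1: 0.0259841 / 0.121696 ≈ 0.2135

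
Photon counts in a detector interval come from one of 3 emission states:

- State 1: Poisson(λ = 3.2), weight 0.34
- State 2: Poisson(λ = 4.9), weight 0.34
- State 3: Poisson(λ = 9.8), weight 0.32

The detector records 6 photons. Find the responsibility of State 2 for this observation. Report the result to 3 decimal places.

The responsibility of component k is P(Z=k) f_k(x) divided by Σ_j P(Z=j) f_j(x).
Evaluate each component's likelihood at the observed value:
  f_1 = e^(−3.2)·3.2^6/6! = 0.060789
  f_2 = e^(−4.9)·4.9^6/6! = 0.143153
  f_3 = e^(−9.8)·9.8^6/6! = 0.0682241
Prior × likelihood for each component:
  P(Z=1)·f_1 = 0.34 × 0.060789 = 0.0206683
  P(Z=2)·f_2 = 0.34 × 0.143153 = 0.0486721
  P(Z=3)·f_3 = 0.32 × 0.0682241 = 0.0218317
Denominator: 0.0206683 + 0.0486721 + 0.0218317 = 0.0911721
So the posterior for State 2 is 0.0486721 / 0.0911721 ≈ 0.534.

0.534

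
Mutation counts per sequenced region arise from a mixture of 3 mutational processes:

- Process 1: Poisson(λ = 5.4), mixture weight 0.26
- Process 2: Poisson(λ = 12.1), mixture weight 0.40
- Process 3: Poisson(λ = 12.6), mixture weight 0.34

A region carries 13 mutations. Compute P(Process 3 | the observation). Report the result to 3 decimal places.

Posterior ∝ prior × likelihood, so P(k | x) ∝ w_k f_k(x); normalise over all components.
Component likelihoods at x = 13 mutations:
  L_1 = e^(−5.4)·5.4^13/13! = 0.00240795
  L_2 = e^(−12.1)·12.1^13/13! = 0.106406
  L_3 = e^(−12.6)·12.6^13/13! = 0.109251
Prior × likelihood for each component:
  w_1·L_1 = 0.26 × 0.00240795 = 0.000626068
  w_2·L_2 = 0.40 × 0.106406 = 0.0425624
  w_3·L_3 = 0.34 × 0.109251 = 0.0371454
Marginal: 0.000626068 + 0.0425624 + 0.0371454 = 0.0803339
Responsibility of Process 3: 0.0371454 / 0.0803339 ≈ 0.462

0.462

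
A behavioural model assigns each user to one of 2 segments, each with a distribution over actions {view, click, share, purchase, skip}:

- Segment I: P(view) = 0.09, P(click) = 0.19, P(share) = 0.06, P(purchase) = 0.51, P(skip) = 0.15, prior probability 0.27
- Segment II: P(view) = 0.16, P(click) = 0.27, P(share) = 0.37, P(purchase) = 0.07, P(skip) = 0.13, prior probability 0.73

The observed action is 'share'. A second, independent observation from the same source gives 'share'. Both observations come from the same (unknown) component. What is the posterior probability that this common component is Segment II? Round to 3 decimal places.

P(component k | x) = P(Z=k)·f_k(x) / marginal(x), where marginal(x) = Σ_j P(Z=j)·f_j(x).
Since both observations come from the same component, the likelihood for component k is f_k(x₁)·f_k(x₂).
  p_I = [P(share | comp) = 0.06] × [0.06] = 0.0036
  p_II = [P(share | comp) = 0.37] × [0.37] = 0.1369
Multiply by the mixture weights:
  P(Z=I)·p_I = 0.27 × 0.0036 = 0.000972
  P(Z=II)·p_II = 0.73 × 0.1369 = 0.099937
Marginal: 0.000972 + 0.099937 = 0.100909
P(Segment II | x₁,x₂) ≈ 0.990

0.990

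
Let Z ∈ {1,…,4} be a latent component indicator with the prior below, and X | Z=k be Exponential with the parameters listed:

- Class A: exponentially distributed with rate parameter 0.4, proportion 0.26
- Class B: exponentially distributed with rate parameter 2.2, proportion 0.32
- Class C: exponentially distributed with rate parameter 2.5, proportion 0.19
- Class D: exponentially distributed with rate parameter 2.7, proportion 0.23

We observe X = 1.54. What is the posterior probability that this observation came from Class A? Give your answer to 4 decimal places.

P(component k | x) = w_k·f_k(x) / marginal(x), where marginal(x) = Σ_j w_j·f_j(x).
Evaluate each component's likelihood at the observed value:
  p_A = 0.21604
  p_B = 0.0743076
  p_C = 0.0531993
  p_D = 0.0422248
Multiply by the mixture weights:
  w_A·p_A = 0.26 × 0.21604 = 0.0561705
  w_B·p_B = 0.32 × 0.0743076 = 0.0237784
  w_C·p_C = 0.19 × 0.0531993 = 0.0101079
  w_D·p_D = 0.23 × 0.0422248 = 0.0097117
Evidence: 0.0561705 + 0.0237784 + 0.0101079 + 0.0097117 = 0.0997684
P(Class A | data) ≈ 0.5630

0.5630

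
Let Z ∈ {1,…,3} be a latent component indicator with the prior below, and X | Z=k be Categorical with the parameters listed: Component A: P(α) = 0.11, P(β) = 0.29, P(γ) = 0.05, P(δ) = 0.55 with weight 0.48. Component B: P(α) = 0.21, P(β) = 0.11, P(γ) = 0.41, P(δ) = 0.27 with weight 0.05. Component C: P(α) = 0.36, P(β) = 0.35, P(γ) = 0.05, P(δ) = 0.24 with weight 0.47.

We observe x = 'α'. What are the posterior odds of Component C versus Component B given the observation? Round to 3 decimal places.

16.114

Only the two components matter; the odds are (π_i f_i(x)) / (π_j f_j(x)).
Component likelihoods at x = 'α':
  p_A = P(α | comp) = 0.11
  p_B = P(α | comp) = 0.21
  p_C = P(α | comp) = 0.36
Posterior odds = (π_C·p_C) / (π_B·p_B) = (0.47·0.36) / (0.05·0.21) = 0.1692 / 0.0105 ≈ 16.114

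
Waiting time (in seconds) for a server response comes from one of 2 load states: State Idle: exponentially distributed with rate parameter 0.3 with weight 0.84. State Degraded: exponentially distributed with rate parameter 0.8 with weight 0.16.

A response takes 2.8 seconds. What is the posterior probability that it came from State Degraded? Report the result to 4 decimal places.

0.1113

P(component k | x) = P(Z=k)·f_k(x) / marginal(x), where marginal(x) = Σ_j P(Z=j)·f_j(x).
Exponential densities:
  p_Idle = 0.3·e^(−0.3·2.8) = 0.3·e^(−0.8400) = 0.129513
  p_Degraded = 0.8·e^(−0.8·2.8) = 0.8·e^(−2.2400) = 0.0851668
Prior × likelihood for each component:
  P(Z=Idle)·p_Idle = 0.84 × 0.129513 = 0.108791
  P(Z=Degraded)·p_Degraded = 0.16 × 0.0851668 = 0.0136267
Denominator: 0.108791 + 0.0136267 = 0.122418
P(State Degraded | 2.8 seconds) ≈ 0.1113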